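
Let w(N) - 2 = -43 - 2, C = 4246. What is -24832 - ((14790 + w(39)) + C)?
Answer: -43825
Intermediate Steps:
w(N) = -43 (w(N) = 2 + (-43 - 2) = 2 - 45 = -43)
-24832 - ((14790 + w(39)) + C) = -24832 - ((14790 - 43) + 4246) = -24832 - (14747 + 4246) = -24832 - 1*18993 = -24832 - 18993 = -43825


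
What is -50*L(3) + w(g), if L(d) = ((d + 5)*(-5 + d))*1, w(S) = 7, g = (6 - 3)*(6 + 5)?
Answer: 807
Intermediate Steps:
g = 33 (g = 3*11 = 33)
L(d) = (-5 + d)*(5 + d) (L(d) = ((5 + d)*(-5 + d))*1 = ((-5 + d)*(5 + d))*1 = (-5 + d)*(5 + d))
-50*L(3) + w(g) = -50*(-25 + 3**2) + 7 = -50*(-25 + 9) + 7 = -50*(-16) + 7 = 800 + 7 = 807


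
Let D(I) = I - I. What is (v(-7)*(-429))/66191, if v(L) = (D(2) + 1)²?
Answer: -429/66191 ≈ -0.0064812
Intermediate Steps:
D(I) = 0
v(L) = 1 (v(L) = (0 + 1)² = 1² = 1)
(v(-7)*(-429))/66191 = (1*(-429))/66191 = -429*1/66191 = -429/66191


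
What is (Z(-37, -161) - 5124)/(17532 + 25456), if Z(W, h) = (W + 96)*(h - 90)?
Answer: -19933/42988 ≈ -0.46369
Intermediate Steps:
Z(W, h) = (-90 + h)*(96 + W) (Z(W, h) = (96 + W)*(-90 + h) = (-90 + h)*(96 + W))
(Z(-37, -161) - 5124)/(17532 + 25456) = ((-8640 - 90*(-37) + 96*(-161) - 37*(-161)) - 5124)/(17532 + 25456) = ((-8640 + 3330 - 15456 + 5957) - 5124)/42988 = (-14809 - 5124)*(1/42988) = -19933*1/42988 = -19933/42988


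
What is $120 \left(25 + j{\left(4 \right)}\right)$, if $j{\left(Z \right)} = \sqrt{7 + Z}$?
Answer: $3000 + 120 \sqrt{11} \approx 3398.0$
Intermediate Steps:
$120 \left(25 + j{\left(4 \right)}\right) = 120 \left(25 + \sqrt{7 + 4}\right) = 120 \left(25 + \sqrt{11}\right) = 3000 + 120 \sqrt{11}$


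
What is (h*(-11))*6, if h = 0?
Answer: 0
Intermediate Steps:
(h*(-11))*6 = (0*(-11))*6 = 0*6 = 0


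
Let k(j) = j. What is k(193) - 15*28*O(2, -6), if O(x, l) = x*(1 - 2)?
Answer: 1033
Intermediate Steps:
O(x, l) = -x (O(x, l) = x*(-1) = -x)
k(193) - 15*28*O(2, -6) = 193 - 15*28*(-1*2) = 193 - 420*(-2) = 193 - 1*(-840) = 193 + 840 = 1033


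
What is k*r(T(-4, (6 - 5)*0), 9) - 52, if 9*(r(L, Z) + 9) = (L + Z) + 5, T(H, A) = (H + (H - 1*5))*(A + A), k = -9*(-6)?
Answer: -454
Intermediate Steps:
k = 54
T(H, A) = 2*A*(-5 + 2*H) (T(H, A) = (H + (H - 5))*(2*A) = (H + (-5 + H))*(2*A) = (-5 + 2*H)*(2*A) = 2*A*(-5 + 2*H))
r(L, Z) = -76/9 + L/9 + Z/9 (r(L, Z) = -9 + ((L + Z) + 5)/9 = -9 + (5 + L + Z)/9 = -9 + (5/9 + L/9 + Z/9) = -76/9 + L/9 + Z/9)
k*r(T(-4, (6 - 5)*0), 9) - 52 = 54*(-76/9 + (2*((6 - 5)*0)*(-5 + 2*(-4)))/9 + (⅑)*9) - 52 = 54*(-76/9 + (2*(1*0)*(-5 - 8))/9 + 1) - 52 = 54*(-76/9 + (2*0*(-13))/9 + 1) - 52 = 54*(-76/9 + (⅑)*0 + 1) - 52 = 54*(-76/9 + 0 + 1) - 52 = 54*(-67/9) - 52 = -402 - 52 = -454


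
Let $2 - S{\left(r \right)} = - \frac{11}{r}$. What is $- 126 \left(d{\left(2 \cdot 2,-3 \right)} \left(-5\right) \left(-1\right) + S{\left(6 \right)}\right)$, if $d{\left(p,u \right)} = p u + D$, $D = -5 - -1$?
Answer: $9597$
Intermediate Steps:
$D = -4$ ($D = -5 + 1 = -4$)
$d{\left(p,u \right)} = -4 + p u$ ($d{\left(p,u \right)} = p u - 4 = -4 + p u$)
$S{\left(r \right)} = 2 + \frac{11}{r}$ ($S{\left(r \right)} = 2 - - \frac{11}{r} = 2 + \frac{11}{r}$)
$- 126 \left(d{\left(2 \cdot 2,-3 \right)} \left(-5\right) \left(-1\right) + S{\left(6 \right)}\right) = - 126 \left(\left(-4 + 2 \cdot 2 \left(-3\right)\right) \left(-5\right) \left(-1\right) + \left(2 + \frac{11}{6}\right)\right) = - 126 \left(\left(-4 + 4 \left(-3\right)\right) \left(-5\right) \left(-1\right) + \left(2 + 11 \cdot \frac{1}{6}\right)\right) = - 126 \left(\left(-4 - 12\right) \left(-5\right) \left(-1\right) + \left(2 + \frac{11}{6}\right)\right) = - 126 \left(\left(-16\right) \left(-5\right) \left(-1\right) + \frac{23}{6}\right) = - 126 \left(80 \left(-1\right) + \frac{23}{6}\right) = - 126 \left(-80 + \frac{23}{6}\right) = \left(-126\right) \left(- \frac{457}{6}\right) = 9597$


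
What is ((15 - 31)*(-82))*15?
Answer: 19680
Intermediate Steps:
((15 - 31)*(-82))*15 = -16*(-82)*15 = 1312*15 = 19680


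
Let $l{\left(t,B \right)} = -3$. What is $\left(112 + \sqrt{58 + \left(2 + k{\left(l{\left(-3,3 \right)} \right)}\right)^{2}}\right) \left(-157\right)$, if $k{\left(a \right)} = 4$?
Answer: $-17584 - 157 \sqrt{94} \approx -19106.0$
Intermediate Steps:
$\left(112 + \sqrt{58 + \left(2 + k{\left(l{\left(-3,3 \right)} \right)}\right)^{2}}\right) \left(-157\right) = \left(112 + \sqrt{58 + \left(2 + 4\right)^{2}}\right) \left(-157\right) = \left(112 + \sqrt{58 + 6^{2}}\right) \left(-157\right) = \left(112 + \sqrt{58 + 36}\right) \left(-157\right) = \left(112 + \sqrt{94}\right) \left(-157\right) = -17584 - 157 \sqrt{94}$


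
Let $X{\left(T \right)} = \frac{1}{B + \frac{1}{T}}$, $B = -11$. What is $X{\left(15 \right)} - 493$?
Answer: $- \frac{80867}{164} \approx -493.09$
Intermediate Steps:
$X{\left(T \right)} = \frac{1}{-11 + \frac{1}{T}}$
$X{\left(15 \right)} - 493 = \left(-1\right) 15 \frac{1}{-1 + 11 \cdot 15} - 493 = \left(-1\right) 15 \frac{1}{-1 + 165} - 493 = \left(-1\right) 15 \cdot \frac{1}{164} - 493 = - \frac{15}{164} - 493 = - \frac{80867}{164}$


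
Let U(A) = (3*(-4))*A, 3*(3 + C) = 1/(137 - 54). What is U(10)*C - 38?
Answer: 26686/83 ≈ 321.52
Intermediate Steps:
C = -746/249 (C = -3 + 1/(3*(137 - 54)) = -3 + (⅓)/83 = -3 + (⅓)*(1/83) = -3 + 1/249 = -746/249 ≈ -2.9960)
U(A) = -12*A
U(10)*C - 38 = -12*10*(-746/249) - 38 = -120*(-746/249) - 38 = 29840/83 - 38 = 26686/83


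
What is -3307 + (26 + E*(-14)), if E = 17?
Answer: -3519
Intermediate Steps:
-3307 + (26 + E*(-14)) = -3307 + (26 + 17*(-14)) = -3307 + (26 - 238) = -3307 - 212 = -3519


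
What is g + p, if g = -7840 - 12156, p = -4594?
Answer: -24590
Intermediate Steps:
g = -19996
g + p = -19996 - 4594 = -24590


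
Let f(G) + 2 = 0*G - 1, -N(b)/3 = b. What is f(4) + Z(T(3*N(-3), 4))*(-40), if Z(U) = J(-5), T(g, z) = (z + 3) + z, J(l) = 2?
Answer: -83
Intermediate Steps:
N(b) = -3*b
f(G) = -3 (f(G) = -2 + (0*G - 1) = -2 + (0 - 1) = -2 - 1 = -3)
T(g, z) = 3 + 2*z (T(g, z) = (3 + z) + z = 3 + 2*z)
Z(U) = 2
f(4) + Z(T(3*N(-3), 4))*(-40) = -3 + 2*(-40) = -3 - 80 = -83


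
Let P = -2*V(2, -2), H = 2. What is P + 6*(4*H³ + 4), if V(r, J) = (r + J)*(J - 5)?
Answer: 216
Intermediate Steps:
V(r, J) = (-5 + J)*(J + r) (V(r, J) = (J + r)*(-5 + J) = (-5 + J)*(J + r))
P = 0 (P = -2*((-2)² - 5*(-2) - 5*2 - 2*2) = -2*(4 + 10 - 10 - 4) = -2*0 = 0)
P + 6*(4*H³ + 4) = 0 + 6*(4*2³ + 4) = 0 + 6*(4*8 + 4) = 0 + 6*(32 + 4) = 0 + 6*36 = 0 + 216 = 216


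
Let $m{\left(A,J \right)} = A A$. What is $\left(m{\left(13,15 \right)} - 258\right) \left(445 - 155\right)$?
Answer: $-25810$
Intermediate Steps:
$m{\left(A,J \right)} = A^{2}$
$\left(m{\left(13,15 \right)} - 258\right) \left(445 - 155\right) = \left(13^{2} - 258\right) \left(445 - 155\right) = \left(169 - 258\right) 290 = \left(-89\right) 290 = -25810$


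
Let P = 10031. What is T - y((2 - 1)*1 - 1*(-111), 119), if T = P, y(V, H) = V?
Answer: 9919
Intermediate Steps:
T = 10031
T - y((2 - 1)*1 - 1*(-111), 119) = 10031 - ((2 - 1)*1 - 1*(-111)) = 10031 - (1*1 + 111) = 10031 - (1 + 111) = 10031 - 1*112 = 10031 - 112 = 9919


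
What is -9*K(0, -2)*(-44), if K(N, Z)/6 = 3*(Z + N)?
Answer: -14256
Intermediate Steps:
K(N, Z) = 18*N + 18*Z (K(N, Z) = 6*(3*(Z + N)) = 6*(3*(N + Z)) = 6*(3*N + 3*Z) = 18*N + 18*Z)
-9*K(0, -2)*(-44) = -9*(18*0 + 18*(-2))*(-44) = -9*(0 - 36)*(-44) = -9*(-36)*(-44) = 324*(-44) = -14256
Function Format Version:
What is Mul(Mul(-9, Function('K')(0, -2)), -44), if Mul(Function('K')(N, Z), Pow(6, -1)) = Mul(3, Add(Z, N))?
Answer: -14256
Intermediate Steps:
Function('K')(N, Z) = Add(Mul(18, N), Mul(18, Z)) (Function('K')(N, Z) = Mul(6, Mul(3, Add(Z, N))) = Mul(6, Mul(3, Add(N, Z))) = Mul(6, Add(Mul(3, N), Mul(3, Z))) = Add(Mul(18, N), Mul(18, Z)))
Mul(Mul(-9, Function('K')(0, -2)), -44) = Mul(Mul(-9, Add(Mul(18, 0), Mul(18, -2))), -44) = Mul(Mul(-9, Add(0, -36)), -44) = Mul(Mul(-9, -36), -44) = Mul(324, -44) = -14256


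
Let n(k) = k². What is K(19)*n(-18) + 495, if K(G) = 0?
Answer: 495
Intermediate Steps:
K(19)*n(-18) + 495 = 0*(-18)² + 495 = 0*324 + 495 = 0 + 495 = 495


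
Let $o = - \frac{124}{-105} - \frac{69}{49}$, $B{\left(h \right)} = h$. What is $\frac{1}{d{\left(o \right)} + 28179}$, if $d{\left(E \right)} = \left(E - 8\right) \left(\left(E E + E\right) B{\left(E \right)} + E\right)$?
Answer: $\frac{291843050625}{8224295079001156} \approx 3.5485 \cdot 10^{-5}$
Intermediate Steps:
$o = - \frac{167}{735}$ ($o = \left(-124\right) \left(- \frac{1}{105}\right) - \frac{69}{49} = \frac{124}{105} - \frac{69}{49} = - \frac{167}{735} \approx -0.22721$)
$d{\left(E \right)} = \left(-8 + E\right) \left(E + E \left(E + E^{2}\right)\right)$ ($d{\left(E \right)} = \left(E - 8\right) \left(\left(E E + E\right) E + E\right) = \left(-8 + E\right) \left(\left(E^{2} + E\right) E + E\right) = \left(-8 + E\right) \left(\left(E + E^{2}\right) E + E\right) = \left(-8 + E\right) \left(E \left(E + E^{2}\right) + E\right) = \left(-8 + E\right) \left(E + E \left(E + E^{2}\right)\right)$)
$\frac{1}{d{\left(o \right)} + 28179} = \frac{1}{- \frac{167 \left(-8 + \left(- \frac{167}{735}\right)^{3} - - \frac{167}{105} - 7 \left(- \frac{167}{735}\right)^{2}\right)}{735} + 28179} = \frac{1}{- \frac{167 \left(-8 - \frac{4657463}{397065375} + \frac{167}{105} - \frac{27889}{77175}\right)}{735} + 28179} = \frac{1}{\left(- \frac{167}{735}\right) \left(- \frac{2693146343}{397065375}\right) + 28179} = \frac{1}{\frac{449755439281}{291843050625} + 28179} = \frac{1}{\frac{8224295079001156}{291843050625}} = \frac{291843050625}{8224295079001156}$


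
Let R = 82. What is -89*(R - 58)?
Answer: -2136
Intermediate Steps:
-89*(R - 58) = -89*(82 - 58) = -89*24 = -2136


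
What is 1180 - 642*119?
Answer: -75218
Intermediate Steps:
1180 - 642*119 = 1180 - 76398 = -75218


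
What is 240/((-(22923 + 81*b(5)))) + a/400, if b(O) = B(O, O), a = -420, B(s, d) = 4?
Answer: -164329/154980 ≈ -1.0603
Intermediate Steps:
b(O) = 4
240/((-(22923 + 81*b(5)))) + a/400 = 240/((-81/(1/(4 + 283)))) - 420/400 = 240/((-81/(1/287))) - 420*1/400 = 240/((-81/1/287)) - 21/20 = 240/((-81*287)) - 21/20 = 240/(-23247) - 21/20 = 240*(-1/23247) - 21/20 = -80/7749 - 21/20 = -164329/154980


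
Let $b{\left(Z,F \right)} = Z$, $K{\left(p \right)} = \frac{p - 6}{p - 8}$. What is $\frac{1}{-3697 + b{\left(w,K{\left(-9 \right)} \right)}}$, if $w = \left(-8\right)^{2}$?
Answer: $- \frac{1}{3633} \approx -0.00027525$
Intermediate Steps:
$w = 64$
$K{\left(p \right)} = \frac{-6 + p}{-8 + p}$
$\frac{1}{-3697 + b{\left(w,K{\left(-9 \right)} \right)}} = \frac{1}{-3697 + 64} = \frac{1}{-3633} = - \frac{1}{3633}$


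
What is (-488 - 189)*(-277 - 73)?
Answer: 236950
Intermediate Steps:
(-488 - 189)*(-277 - 73) = -677*(-350) = 236950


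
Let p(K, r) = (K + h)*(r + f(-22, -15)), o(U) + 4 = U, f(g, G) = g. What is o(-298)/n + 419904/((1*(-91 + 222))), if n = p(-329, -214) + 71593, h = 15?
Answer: 61178713526/19086307 ≈ 3205.4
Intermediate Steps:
o(U) = -4 + U
p(K, r) = (-22 + r)*(15 + K) (p(K, r) = (K + 15)*(r - 22) = (15 + K)*(-22 + r) = (-22 + r)*(15 + K))
n = 145697 (n = (-330 - 22*(-329) + 15*(-214) - 329*(-214)) + 71593 = (-330 + 7238 - 3210 + 70406) + 71593 = 74104 + 71593 = 145697)
o(-298)/n + 419904/((1*(-91 + 222))) = (-4 - 298)/145697 + 419904/((1*(-91 + 222))) = -302*1/145697 + 419904/((1*131)) = -302/145697 + 419904/131 = 61178713526/19086307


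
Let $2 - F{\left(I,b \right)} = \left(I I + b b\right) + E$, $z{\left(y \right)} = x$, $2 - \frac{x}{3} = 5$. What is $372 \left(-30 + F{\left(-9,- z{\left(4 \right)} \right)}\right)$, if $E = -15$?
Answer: $-65100$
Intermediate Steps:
$x = -9$ ($x = 6 - 15 = -9$)
$z{\left(y \right)} = -9$
$F{\left(I,b \right)} = 17 - I^{2} - b^{2}$ ($F{\left(I,b \right)} = 2 - \left(\left(I I + b b\right) - 15\right) = 2 - \left(\left(I^{2} + b^{2}\right) - 15\right) = 2 - \left(-15 + I^{2} + b^{2}\right) = 17 - I^{2} - b^{2}$)
$372 \left(-30 + F{\left(-9,- z{\left(4 \right)} \right)}\right) = 372 \left(-30 - \left(64 + \left(\left(-1\right) \left(-9\right)\right)^{2}\right)\right) = 372 \left(-30 - 145\right) = 372 \left(-175\right) = -65100$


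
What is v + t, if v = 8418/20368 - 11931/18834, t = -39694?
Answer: -1268928000577/31967576 ≈ -39694.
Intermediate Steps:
v = -7038833/31967576 (v = 8418*(1/20368) - 11931*1/18834 = 4209/10184 - 3977/6278 = -7038833/31967576 ≈ -0.22019)
v + t = -7038833/31967576 - 39694 = -1268928000577/31967576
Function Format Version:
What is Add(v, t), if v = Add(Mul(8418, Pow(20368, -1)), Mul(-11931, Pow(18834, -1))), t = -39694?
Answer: Rational(-1268928000577, 31967576) ≈ -39694.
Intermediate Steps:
v = Rational(-7038833, 31967576) (v = Add(Mul(8418, Rational(1, 20368)), Mul(-11931, Rational(1, 18834))) = Add(Rational(4209, 10184), Rational(-3977, 6278)) = Rational(-7038833, 31967576) ≈ -0.22019)
Add(v, t) = Add(Rational(-7038833, 31967576), -39694) = Rational(-1268928000577, 31967576)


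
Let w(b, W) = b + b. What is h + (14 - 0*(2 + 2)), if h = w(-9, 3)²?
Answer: 338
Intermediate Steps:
w(b, W) = 2*b
h = 324 (h = (2*(-9))² = (-18)² = 324)
h + (14 - 0*(2 + 2)) = 324 + (14 - 0*(2 + 2)) = 324 + (14 - 0*4) = 324 + (14 - 55*0) = 324 + (14 + 0) = 324 + 14 = 338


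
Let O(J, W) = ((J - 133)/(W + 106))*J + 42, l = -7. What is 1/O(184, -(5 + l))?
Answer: 9/1160 ≈ 0.0077586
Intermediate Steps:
O(J, W) = 42 + J*(-133 + J)/(106 + W) (O(J, W) = ((-133 + J)/(106 + W))*J + 42 = J*(-133 + J)/(106 + W) + 42 = 42 + J*(-133 + J)/(106 + W))
1/O(184, -(5 + l)) = 1/((4452 + 184² - 133*184 + 42*(-(5 - 7)))/(106 - (5 - 7))) = 1/((4452 + 33856 - 24472 + 42*(-1*(-2)))/(106 - 1*(-2))) = 1/((4452 + 33856 - 24472 + 42*2)/(106 + 2)) = 1/((4452 + 33856 - 24472 + 84)/108) = 1/((1/108)*13920) = 1/(1160/9) = 9/1160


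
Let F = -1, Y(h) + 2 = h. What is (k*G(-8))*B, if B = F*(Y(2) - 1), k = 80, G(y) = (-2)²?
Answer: 320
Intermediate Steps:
Y(h) = -2 + h
G(y) = 4
B = 1 (B = -((-2 + 2) - 1) = -(0 - 1) = -1*(-1) = 1)
(k*G(-8))*B = (80*4)*1 = 320*1 = 320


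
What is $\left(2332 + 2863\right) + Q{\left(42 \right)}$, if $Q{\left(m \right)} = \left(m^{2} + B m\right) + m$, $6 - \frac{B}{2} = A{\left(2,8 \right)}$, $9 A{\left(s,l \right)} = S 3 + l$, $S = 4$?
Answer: $\frac{21955}{3} \approx 7318.3$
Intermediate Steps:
$A{\left(s,l \right)} = \frac{4}{3} + \frac{l}{9}$ ($A{\left(s,l \right)} = \frac{4 \cdot 3 + l}{9} = \frac{12 + l}{9} = \frac{4}{3} + \frac{l}{9}$)
$B = \frac{68}{9}$ ($B = 12 - 2 \left(\frac{4}{3} + \frac{1}{9} \cdot 8\right) = 12 - 2 \left(\frac{4}{3} + \frac{8}{9}\right) = 12 - \frac{40}{9} = \frac{68}{9} \approx 7.5556$)
$Q{\left(m \right)} = m^{2} + \frac{77 m}{9}$ ($Q{\left(m \right)} = \left(m^{2} + \frac{68 m}{9}\right) + m = m^{2} + \frac{77 m}{9}$)
$\left(2332 + 2863\right) + Q{\left(42 \right)} = \left(2332 + 2863\right) + \frac{1}{9} \cdot 42 \left(77 + 9 \cdot 42\right) = 5195 + \frac{1}{9} \cdot 42 \left(77 + 378\right) = 5195 + \frac{1}{9} \cdot 42 \cdot 455 = 5195 + \frac{6370}{3} = \frac{21955}{3}$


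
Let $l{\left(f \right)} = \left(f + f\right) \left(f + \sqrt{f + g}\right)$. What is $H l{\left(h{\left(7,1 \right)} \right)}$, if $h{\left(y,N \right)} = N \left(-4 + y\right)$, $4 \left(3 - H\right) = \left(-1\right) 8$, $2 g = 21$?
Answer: $90 + 45 \sqrt{6} \approx 200.23$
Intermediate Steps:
$g = \frac{21}{2}$ ($g = \frac{1}{2} \cdot 21 = \frac{21}{2} \approx 10.5$)
$H = 5$ ($H = 3 - \frac{\left(-1\right) 8}{4} = 3 - -2 = 3 + 2 = 5$)
$l{\left(f \right)} = 2 f \left(f + \sqrt{\frac{21}{2} + f}\right)$ ($l{\left(f \right)} = \left(f + f\right) \left(f + \sqrt{f + \frac{21}{2}}\right) = 2 f \left(f + \sqrt{\frac{21}{2} + f}\right)$)
$H l{\left(h{\left(7,1 \right)} \right)} = 5 \cdot 1 \left(-4 + 7\right) \left(\sqrt{42 + 4 \cdot 1 \left(-4 + 7\right)} + 2 \cdot 1 \left(-4 + 7\right)\right) = 5 \cdot 1 \cdot 3 \left(\sqrt{42 + 4 \cdot 1 \cdot 3} + 2 \cdot 1 \cdot 3\right) = 5 \cdot 3 \left(\sqrt{42 + 4 \cdot 3} + 2 \cdot 3\right) = 5 \cdot 3 \left(\sqrt{42 + 12} + 6\right) = 5 \cdot 3 \left(\sqrt{54} + 6\right) = 5 \cdot 3 \left(3 \sqrt{6} + 6\right) = 5 \cdot 3 \left(6 + 3 \sqrt{6}\right) = 5 \left(18 + 9 \sqrt{6}\right) = 90 + 45 \sqrt{6}$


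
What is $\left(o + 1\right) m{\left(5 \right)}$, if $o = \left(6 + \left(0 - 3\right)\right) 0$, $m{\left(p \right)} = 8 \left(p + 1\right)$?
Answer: $48$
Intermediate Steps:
$m{\left(p \right)} = 8 + 8 p$ ($m{\left(p \right)} = 8 \left(1 + p\right) = 8 + 8 p$)
$o = 0$ ($o = \left(6 + \left(0 - 3\right)\right) 0 = \left(6 - 3\right) 0 = 3 \cdot 0 = 0$)
$\left(o + 1\right) m{\left(5 \right)} = \left(0 + 1\right) \left(8 + 8 \cdot 5\right) = 1 \left(8 + 40\right) = 1 \cdot 48 = 48$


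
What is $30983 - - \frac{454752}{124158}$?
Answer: $\frac{641207011}{20693} \approx 30987.0$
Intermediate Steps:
$30983 - - \frac{454752}{124158} = 30983 - \left(-454752\right) \frac{1}{124158} = 30983 - - \frac{75792}{20693} = 30983 + \frac{75792}{20693} = \frac{641207011}{20693}$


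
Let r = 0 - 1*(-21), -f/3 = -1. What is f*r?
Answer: 63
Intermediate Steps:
f = 3 (f = -3*(-1) = 3)
r = 21 (r = 0 + 21 = 21)
f*r = 3*21 = 63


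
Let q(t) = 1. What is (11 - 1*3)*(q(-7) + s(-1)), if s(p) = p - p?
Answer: 8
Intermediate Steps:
s(p) = 0
(11 - 1*3)*(q(-7) + s(-1)) = (11 - 1*3)*(1 + 0) = (11 - 3)*1 = 8*1 = 8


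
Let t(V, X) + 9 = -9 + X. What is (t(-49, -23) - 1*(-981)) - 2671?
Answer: -1731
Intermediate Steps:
t(V, X) = -18 + X (t(V, X) = -9 + (-9 + X) = -18 + X)
(t(-49, -23) - 1*(-981)) - 2671 = ((-18 - 23) - 1*(-981)) - 2671 = (-41 + 981) - 2671 = 940 - 2671 = -1731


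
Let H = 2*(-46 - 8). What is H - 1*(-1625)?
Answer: 1517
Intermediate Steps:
H = -108 (H = 2*(-54) = -108)
H - 1*(-1625) = -108 - 1*(-1625) = -108 + 1625 = 1517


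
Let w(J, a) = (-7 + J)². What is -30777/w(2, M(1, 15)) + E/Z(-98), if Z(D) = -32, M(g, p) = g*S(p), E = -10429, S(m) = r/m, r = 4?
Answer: -724139/800 ≈ -905.17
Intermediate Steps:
S(m) = 4/m
M(g, p) = 4*g/p (M(g, p) = g*(4/p) = 4*g/p)
-30777/w(2, M(1, 15)) + E/Z(-98) = -30777/(-7 + 2)² - 10429/(-32) = -30777/((-5)²) - 10429*(-1/32) = -30777/25 + 10429/32 = -724139/800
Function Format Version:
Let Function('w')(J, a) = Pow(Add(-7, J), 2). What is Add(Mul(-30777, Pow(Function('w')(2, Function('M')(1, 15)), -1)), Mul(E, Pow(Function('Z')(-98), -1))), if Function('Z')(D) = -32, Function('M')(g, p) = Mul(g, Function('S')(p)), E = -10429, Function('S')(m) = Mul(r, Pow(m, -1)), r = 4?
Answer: Rational(-724139, 800) ≈ -905.17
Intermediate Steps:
Function('S')(m) = Mul(4, Pow(m, -1))
Function('M')(g, p) = Mul(4, g, Pow(p, -1)) (Function('M')(g, p) = Mul(g, Mul(4, Pow(p, -1))) = Mul(4, g, Pow(p, -1)))
Add(Mul(-30777, Pow(Function('w')(2, Function('M')(1, 15)), -1)), Mul(E, Pow(Function('Z')(-98), -1))) = Add(Mul(-30777, Pow(Pow(Add(-7, 2), 2), -1)), Mul(-10429, Pow(-32, -1))) = Add(Mul(-30777, Pow(Pow(-5, 2), -1)), Mul(-10429, Rational(-1, 32))) = Add(Mul(-30777, Pow(25, -1)), Rational(10429, 32)) = Add(Mul(-30777, Rational(1, 25)), Rational(10429, 32)) = Add(Rational(-30777, 25), Rational(10429, 32)) = Rational(-724139, 800)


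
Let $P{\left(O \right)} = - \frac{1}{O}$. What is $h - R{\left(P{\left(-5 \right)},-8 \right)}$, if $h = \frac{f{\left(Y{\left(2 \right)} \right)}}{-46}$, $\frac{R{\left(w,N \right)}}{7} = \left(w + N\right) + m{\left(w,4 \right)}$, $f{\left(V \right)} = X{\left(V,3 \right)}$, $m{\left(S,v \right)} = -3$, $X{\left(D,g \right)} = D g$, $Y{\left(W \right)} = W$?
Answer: $\frac{8679}{115} \approx 75.47$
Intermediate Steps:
$f{\left(V \right)} = 3 V$ ($f{\left(V \right)} = V 3 = 3 V$)
$R{\left(w,N \right)} = -21 + 7 N + 7 w$ ($R{\left(w,N \right)} = 7 \left(\left(w + N\right) - 3\right) = 7 \left(\left(N + w\right) - 3\right) = 7 \left(-3 + N + w\right) = -21 + 7 N + 7 w$)
$h = - \frac{3}{23}$ ($h = \frac{3 \cdot 2}{-46} = 6 \left(- \frac{1}{46}\right) = - \frac{3}{23} \approx -0.13043$)
$h - R{\left(P{\left(-5 \right)},-8 \right)} = - \frac{3}{23} - \left(-21 + 7 \left(-8\right) + 7 \left(- \frac{1}{-5}\right)\right) = - \frac{3}{23} - \left(-21 - 56 + 7 \left(\left(-1\right) \left(- \frac{1}{5}\right)\right)\right) = - \frac{3}{23} - \left(-21 - 56 + 7 \cdot \frac{1}{5}\right) = - \frac{3}{23} - \left(-21 - 56 + \frac{7}{5}\right) = - \frac{3}{23} - - \frac{378}{5} = - \frac{3}{23} + \frac{378}{5} = \frac{8679}{115}$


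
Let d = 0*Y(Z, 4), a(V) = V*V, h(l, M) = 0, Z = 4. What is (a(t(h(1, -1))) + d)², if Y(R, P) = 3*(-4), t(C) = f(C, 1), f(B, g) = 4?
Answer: 256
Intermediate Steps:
t(C) = 4
Y(R, P) = -12
a(V) = V²
d = 0 (d = 0*(-12) = 0)
(a(t(h(1, -1))) + d)² = (4² + 0)² = (16 + 0)² = 16² = 256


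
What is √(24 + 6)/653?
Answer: √30/653 ≈ 0.0083878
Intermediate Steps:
√(24 + 6)/653 = √30/653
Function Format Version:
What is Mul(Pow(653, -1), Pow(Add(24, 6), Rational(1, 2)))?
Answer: Mul(Rational(1, 653), Pow(30, Rational(1, 2))) ≈ 0.0083878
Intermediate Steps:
Mul(Pow(653, -1), Pow(Add(24, 6), Rational(1, 2))) = Mul(Rational(1, 653), Pow(30, Rational(1, 2)))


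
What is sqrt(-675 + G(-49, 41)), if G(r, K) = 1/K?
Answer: I*sqrt(1134634)/41 ≈ 25.98*I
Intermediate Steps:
sqrt(-675 + G(-49, 41)) = sqrt(-675 + 1/41) = sqrt(-27674/41) = I*sqrt(1134634)/41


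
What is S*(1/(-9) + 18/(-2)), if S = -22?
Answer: 1804/9 ≈ 200.44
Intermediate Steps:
S*(1/(-9) + 18/(-2)) = -22*(1/(-9) + 18/(-2)) = -22*(1*(-⅑) + 18*(-½)) = -22*(-⅑ - 9) = -22*(-82/9) = 1804/9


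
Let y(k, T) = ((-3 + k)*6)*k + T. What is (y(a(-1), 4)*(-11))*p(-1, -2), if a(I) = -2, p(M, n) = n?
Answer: 1408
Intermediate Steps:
y(k, T) = T + k*(-18 + 6*k) (y(k, T) = (-18 + 6*k)*k + T = k*(-18 + 6*k) + T = T + k*(-18 + 6*k))
(y(a(-1), 4)*(-11))*p(-1, -2) = ((4 - 18*(-2) + 6*(-2)²)*(-11))*(-2) = ((4 + 36 + 6*4)*(-11))*(-2) = ((4 + 36 + 24)*(-11))*(-2) = (64*(-11))*(-2) = -704*(-2) = 1408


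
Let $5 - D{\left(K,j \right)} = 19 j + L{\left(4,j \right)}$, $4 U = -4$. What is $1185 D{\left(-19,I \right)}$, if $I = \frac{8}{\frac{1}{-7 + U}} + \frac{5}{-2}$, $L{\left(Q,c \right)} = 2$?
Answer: $\frac{3001605}{2} \approx 1.5008 \cdot 10^{6}$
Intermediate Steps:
$U = -1$ ($U = \frac{1}{4} \left(-4\right) = -1$)
$I = - \frac{133}{2}$ ($I = \frac{8}{\frac{1}{-7 - 1}} + \frac{5}{-2} = \frac{8}{\frac{1}{-8}} + 5 \left(- \frac{1}{2}\right) = \frac{8}{- \frac{1}{8}} - \frac{5}{2} = 8 \left(-8\right) - \frac{5}{2} = -64 - \frac{5}{2} = - \frac{133}{2} \approx -66.5$)
$D{\left(K,j \right)} = 3 - 19 j$ ($D{\left(K,j \right)} = 5 - \left(19 j + 2\right) = 5 - \left(2 + 19 j\right) = 3 - 19 j$)
$1185 D{\left(-19,I \right)} = 1185 \left(3 - - \frac{2527}{2}\right) = 1185 \left(3 + \frac{2527}{2}\right) = 1185 \cdot \frac{2533}{2} = \frac{3001605}{2}$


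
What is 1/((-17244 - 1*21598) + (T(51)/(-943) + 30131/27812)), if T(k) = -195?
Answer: -26226716/1018664265999 ≈ -2.5746e-5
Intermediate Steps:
1/((-17244 - 1*21598) + (T(51)/(-943) + 30131/27812)) = 1/((-17244 - 1*21598) + (-195/(-943) + 30131/27812)) = 1/((-17244 - 21598) + (-195*(-1/943) + 30131*(1/27812))) = 1/(-38842 + (195/943 + 30131/27812)) = 1/(-38842 + 33836873/26226716) = 1/(-1018664265999/26226716) = -26226716/1018664265999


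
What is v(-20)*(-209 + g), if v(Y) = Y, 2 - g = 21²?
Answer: 12960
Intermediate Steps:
g = -439 (g = 2 - 1*21² = 2 - 1*441 = 2 - 441 = -439)
v(-20)*(-209 + g) = -20*(-209 - 439) = -20*(-648) = 12960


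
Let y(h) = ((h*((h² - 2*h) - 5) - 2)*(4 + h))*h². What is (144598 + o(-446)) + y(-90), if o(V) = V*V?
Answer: 518794586714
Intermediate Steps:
o(V) = V²
y(h) = h²*(-2 + h*(-5 + h² - 2*h))*(4 + h) (y(h) = ((h*(-5 + h² - 2*h) - 2)*(4 + h))*h² = ((-2 + h*(-5 + h² - 2*h))*(4 + h))*h² = h²*(-2 + h*(-5 + h² - 2*h))*(4 + h))
(144598 + o(-446)) + y(-90) = (144598 + (-446)²) + (-90)²*(-8 + (-90)⁴ - 22*(-90) - 13*(-90)² + 2*(-90)³) = (144598 + 198916) + 8100*(-8 + 65610000 + 1980 - 13*8100 + 2*(-729000)) = 343514 + 8100*(-8 + 65610000 + 1980 - 105300 - 1458000) = 343514 + 8100*64048672 = 343514 + 518794243200 = 518794586714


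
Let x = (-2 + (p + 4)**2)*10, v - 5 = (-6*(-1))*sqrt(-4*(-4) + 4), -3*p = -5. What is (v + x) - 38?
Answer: 2413/9 + 12*sqrt(5) ≈ 294.94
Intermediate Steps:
p = 5/3 (p = -1/3*(-5) = 5/3 ≈ 1.6667)
v = 5 + 12*sqrt(5) (v = 5 + (-6*(-1))*sqrt(-4*(-4) + 4) = 5 + 6*sqrt(16 + 4) = 5 + 6*sqrt(20) = 5 + 6*(2*sqrt(5)) = 5 + 12*sqrt(5) ≈ 31.833)
x = 2710/9 (x = (-2 + (5/3 + 4)**2)*10 = (-2 + (17/3)**2)*10 = (-2 + 289/9)*10 = (271/9)*10 = 2710/9 ≈ 301.11)
(v + x) - 38 = ((5 + 12*sqrt(5)) + 2710/9) - 38 = (2755/9 + 12*sqrt(5)) - 38 = 2413/9 + 12*sqrt(5)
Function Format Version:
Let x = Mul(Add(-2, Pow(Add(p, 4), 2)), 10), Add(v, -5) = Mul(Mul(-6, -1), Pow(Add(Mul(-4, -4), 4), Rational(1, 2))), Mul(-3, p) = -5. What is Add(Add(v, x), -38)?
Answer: Add(Rational(2413, 9), Mul(12, Pow(5, Rational(1, 2)))) ≈ 294.94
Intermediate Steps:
p = Rational(5, 3) (p = Mul(Rational(-1, 3), -5) = Rational(5, 3) ≈ 1.6667)
v = Add(5, Mul(12, Pow(5, Rational(1, 2)))) (v = Add(5, Mul(Mul(-6, -1), Pow(Add(Mul(-4, -4), 4), Rational(1, 2)))) = Add(5, Mul(6, Pow(Add(16, 4), Rational(1, 2)))) = Add(5, Mul(6, Pow(20, Rational(1, 2)))) = Add(5, Mul(6, Mul(2, Pow(5, Rational(1, 2))))) = Add(5, Mul(12, Pow(5, Rational(1, 2)))) ≈ 31.833)
x = Rational(2710, 9) (x = Mul(Add(-2, Pow(Add(Rational(5, 3), 4), 2)), 10) = Mul(Add(-2, Pow(Rational(17, 3), 2)), 10) = Mul(Add(-2, Rational(289, 9)), 10) = Mul(Rational(271, 9), 10) = Rational(2710, 9) ≈ 301.11)
Add(Add(v, x), -38) = Add(Add(Add(5, Mul(12, Pow(5, Rational(1, 2)))), Rational(2710, 9)), -38) = Add(Add(Rational(2755, 9), Mul(12, Pow(5, Rational(1, 2)))), -38) = Add(Rational(2413, 9), Mul(12, Pow(5, Rational(1, 2))))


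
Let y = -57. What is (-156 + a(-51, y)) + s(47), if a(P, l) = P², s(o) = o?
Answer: 2492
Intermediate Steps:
(-156 + a(-51, y)) + s(47) = (-156 + (-51)²) + 47 = (-156 + 2601) + 47 = 2445 + 47 = 2492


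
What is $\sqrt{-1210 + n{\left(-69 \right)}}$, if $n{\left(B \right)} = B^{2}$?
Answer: $\sqrt{3551} \approx 59.59$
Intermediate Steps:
$\sqrt{-1210 + n{\left(-69 \right)}} = \sqrt{-1210 + \left(-69\right)^{2}} = \sqrt{-1210 + 4761} = \sqrt{3551}$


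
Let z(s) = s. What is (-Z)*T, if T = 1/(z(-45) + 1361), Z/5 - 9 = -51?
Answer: 15/94 ≈ 0.15957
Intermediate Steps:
Z = -210 (Z = 45 + 5*(-51) = 45 - 255 = -210)
T = 1/1316 (T = 1/(-45 + 1361) = 1/1316 ≈ 0.00075988)
(-Z)*T = -1*(-210)*(1/1316) = 210*(1/1316) = 15/94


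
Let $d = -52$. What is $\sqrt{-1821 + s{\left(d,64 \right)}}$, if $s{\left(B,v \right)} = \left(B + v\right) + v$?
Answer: $i \sqrt{1745} \approx 41.773 i$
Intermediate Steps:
$s{\left(B,v \right)} = B + 2 v$
$\sqrt{-1821 + s{\left(d,64 \right)}} = \sqrt{-1821 + \left(-52 + 2 \cdot 64\right)} = \sqrt{-1821 + \left(-52 + 128\right)} = \sqrt{-1821 + 76} = \sqrt{-1745} = i \sqrt{1745}$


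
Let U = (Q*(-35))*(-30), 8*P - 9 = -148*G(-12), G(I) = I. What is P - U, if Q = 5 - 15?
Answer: 85785/8 ≈ 10723.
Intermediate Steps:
Q = -10
P = 1785/8 (P = 9/8 + (-148*(-12))/8 = 9/8 + (1/8)*1776 = 9/8 + 222 = 1785/8 ≈ 223.13)
U = -10500 (U = -10*(-35)*(-30) = 350*(-30) = -10500)
P - U = 1785/8 - 1*(-10500) = 1785/8 + 10500 = 85785/8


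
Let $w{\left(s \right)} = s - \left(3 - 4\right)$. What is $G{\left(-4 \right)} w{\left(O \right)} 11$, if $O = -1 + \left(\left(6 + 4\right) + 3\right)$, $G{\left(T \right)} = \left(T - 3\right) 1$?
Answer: $-1001$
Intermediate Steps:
$G{\left(T \right)} = -3 + T$ ($G{\left(T \right)} = \left(-3 + T\right) 1 = -3 + T$)
$O = 12$ ($O = -1 + \left(10 + 3\right) = -1 + 13 = 12$)
$w{\left(s \right)} = 1 + s$ ($w{\left(s \right)} = s - -1 = s + 1 = 1 + s$)
$G{\left(-4 \right)} w{\left(O \right)} 11 = \left(-3 - 4\right) \left(1 + 12\right) 11 = \left(-7\right) 13 \cdot 11 = \left(-91\right) 11 = -1001$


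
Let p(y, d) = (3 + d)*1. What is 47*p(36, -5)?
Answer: -94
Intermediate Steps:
p(y, d) = 3 + d
47*p(36, -5) = 47*(3 - 5) = 47*(-2) = -94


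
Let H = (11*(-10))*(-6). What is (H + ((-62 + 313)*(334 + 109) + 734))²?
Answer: 12675832569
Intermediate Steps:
H = 660 (H = -110*(-6) = 660)
(H + ((-62 + 313)*(334 + 109) + 734))² = (660 + ((-62 + 313)*(334 + 109) + 734))² = (660 + (251*443 + 734))² = (660 + (111193 + 734))² = (660 + 111927)² = 112587² = 12675832569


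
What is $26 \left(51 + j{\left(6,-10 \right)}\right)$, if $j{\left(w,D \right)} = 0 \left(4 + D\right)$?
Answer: $1326$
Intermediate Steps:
$j{\left(w,D \right)} = 0$
$26 \left(51 + j{\left(6,-10 \right)}\right) = 26 \left(51 + 0\right) = 26 \cdot 51 = 1326$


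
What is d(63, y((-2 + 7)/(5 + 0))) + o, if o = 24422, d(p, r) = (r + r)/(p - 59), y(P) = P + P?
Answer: 24423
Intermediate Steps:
y(P) = 2*P
d(p, r) = 2*r/(-59 + p) (d(p, r) = (2*r)/(-59 + p) = 2*r/(-59 + p))
d(63, y((-2 + 7)/(5 + 0))) + o = 2*(2*((-2 + 7)/(5 + 0)))/(-59 + 63) + 24422 = 2*(2*(5/5))/4 + 24422 = 2*(2*(5*(⅕)))*(¼) + 24422 = 2*(2*1)*(¼) + 24422 = 2*2*(¼) + 24422 = 1 + 24422 = 24423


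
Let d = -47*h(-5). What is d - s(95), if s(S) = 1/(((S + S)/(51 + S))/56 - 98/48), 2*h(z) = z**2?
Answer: -14530711/24754 ≈ -587.00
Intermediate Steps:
h(z) = z**2/2
s(S) = 1/(-49/24 + S/(28*(51 + S))) (s(S) = 1/(((2*S)/(51 + S))*(1/56) - 98*1/48) = 1/((2*S/(51 + S))*(1/56) - 49/24) = 1/(S/(28*(51 + S)) - 49/24) = 1/(-49/24 + S/(28*(51 + S))))
d = -1175/2 (d = -47*(-5)**2/2 = -47*25/2 = -1175/2 ≈ -587.50)
d - s(95) = -1175/2 - 168*(-51 - 1*95)/(17493 + 337*95) = -1175/2 - 168*(-51 - 95)/(17493 + 32015) = -1175/2 - 168*(-146)/49508 = -1175/2 - 1*(-6132/12377) = -1175/2 + 6132/12377 = -14530711/24754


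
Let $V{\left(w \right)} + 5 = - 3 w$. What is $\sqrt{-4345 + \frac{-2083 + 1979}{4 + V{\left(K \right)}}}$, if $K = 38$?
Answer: $\frac{i \sqrt{57450665}}{115} \approx 65.91 i$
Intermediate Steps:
$V{\left(w \right)} = -5 - 3 w$
$\sqrt{-4345 + \frac{-2083 + 1979}{4 + V{\left(K \right)}}} = \sqrt{-4345 + \frac{-2083 + 1979}{4 - 119}} = \sqrt{-4345 - \frac{104}{4 - 119}} = \sqrt{-4345 - \frac{104}{-115}} = \sqrt{-4345 - - \frac{104}{115}} = \sqrt{-4345 + \frac{104}{115}} = \sqrt{- \frac{499571}{115}} = \frac{i \sqrt{57450665}}{115}$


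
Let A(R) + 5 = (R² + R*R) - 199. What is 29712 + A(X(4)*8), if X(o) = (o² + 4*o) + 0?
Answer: 160580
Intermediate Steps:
X(o) = o² + 4*o
A(R) = -204 + 2*R² (A(R) = -5 + ((R² + R*R) - 199) = -5 + ((R² + R²) - 199) = -5 + (2*R² - 199) = -5 + (-199 + 2*R²) = -204 + 2*R²)
29712 + A(X(4)*8) = 29712 + (-204 + 2*((4*(4 + 4))*8)²) = 29712 + (-204 + 2*((4*8)*8)²) = 29712 + (-204 + 2*(32*8)²) = 29712 + (-204 + 2*256²) = 29712 + (-204 + 2*65536) = 29712 + (-204 + 131072) = 29712 + 130868 = 160580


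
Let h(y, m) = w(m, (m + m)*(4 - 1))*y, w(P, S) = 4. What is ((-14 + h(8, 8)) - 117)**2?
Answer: 9801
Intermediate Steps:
h(y, m) = 4*y
((-14 + h(8, 8)) - 117)**2 = ((-14 + 4*8) - 117)**2 = ((-14 + 32) - 117)**2 = (18 - 117)**2 = (-99)**2 = 9801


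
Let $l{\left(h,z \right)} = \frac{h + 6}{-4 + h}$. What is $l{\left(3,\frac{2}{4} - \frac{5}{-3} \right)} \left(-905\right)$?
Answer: $8145$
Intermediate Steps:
$l{\left(h,z \right)} = \frac{6 + h}{-4 + h}$
$l{\left(3,\frac{2}{4} - \frac{5}{-3} \right)} \left(-905\right) = \frac{6 + 3}{-4 + 3} \left(-905\right) = \frac{1}{-1} \cdot 9 \left(-905\right) = \left(-1\right) 9 \left(-905\right) = \left(-9\right) \left(-905\right) = 8145$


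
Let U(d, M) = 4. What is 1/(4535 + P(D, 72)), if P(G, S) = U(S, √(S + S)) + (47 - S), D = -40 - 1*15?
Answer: 1/4514 ≈ 0.00022153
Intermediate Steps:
D = -55 (D = -40 - 15 = -55)
P(G, S) = 51 - S (P(G, S) = 4 + (47 - S) = 51 - S)
1/(4535 + P(D, 72)) = 1/(4535 + (51 - 1*72)) = 1/(4535 + (51 - 72)) = 1/(4535 - 21) = 1/4514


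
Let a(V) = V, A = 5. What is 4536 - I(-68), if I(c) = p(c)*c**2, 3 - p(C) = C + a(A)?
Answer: -300648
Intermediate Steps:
p(C) = -2 - C (p(C) = 3 - (C + 5) = 3 - (5 + C) = 3 + (-5 - C) = -2 - C)
I(c) = c**2*(-2 - c) (I(c) = (-2 - c)*c**2 = c**2*(-2 - c))
4536 - I(-68) = 4536 - (-68)**2*(-2 - 1*(-68)) = 4536 - 4624*(-2 + 68) = 4536 - 4624*66 = 4536 - 1*305184 = 4536 - 305184 = -300648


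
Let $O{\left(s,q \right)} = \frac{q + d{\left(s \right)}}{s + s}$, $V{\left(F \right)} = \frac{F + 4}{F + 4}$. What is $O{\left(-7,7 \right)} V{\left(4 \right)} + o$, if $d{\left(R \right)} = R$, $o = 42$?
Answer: $42$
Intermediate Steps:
$V{\left(F \right)} = 1$ ($V{\left(F \right)} = \frac{4 + F}{4 + F} = 1$)
$O{\left(s,q \right)} = \frac{q + s}{2 s}$ ($O{\left(s,q \right)} = \frac{q + s}{s + s} = \frac{q + s}{2 s}$)
$O{\left(-7,7 \right)} V{\left(4 \right)} + o = \frac{7 - 7}{2 \left(-7\right)} 1 + 42 = \frac{1}{2} \left(- \frac{1}{7}\right) 0 \cdot 1 + 42 = 0 \cdot 1 + 42 = 0 + 42 = 42$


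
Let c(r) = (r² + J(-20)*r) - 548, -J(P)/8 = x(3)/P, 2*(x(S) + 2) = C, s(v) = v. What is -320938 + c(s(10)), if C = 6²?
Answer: -321322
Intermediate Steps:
C = 36
x(S) = 16 (x(S) = -2 + (½)*36 = -2 + 18 = 16)
J(P) = -128/P
c(r) = -548 + r² + 32*r/5 (c(r) = (r² + (-128/(-20))*r) - 548 = (r² + (-128*(-1/20))*r) - 548 = (r² + 32*r/5) - 548 = -548 + r² + 32*r/5)
-320938 + c(s(10)) = -320938 + (-548 + 10² + (32/5)*10) = -320938 + (-548 + 100 + 64) = -320938 - 384 = -321322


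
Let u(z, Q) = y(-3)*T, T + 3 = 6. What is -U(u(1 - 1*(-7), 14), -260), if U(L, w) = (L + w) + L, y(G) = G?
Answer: 278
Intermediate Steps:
T = 3 (T = -3 + 6 = 3)
u(z, Q) = -9 (u(z, Q) = -3*3 = -9)
U(L, w) = w + 2*L
-U(u(1 - 1*(-7), 14), -260) = -(-260 + 2*(-9)) = -(-260 - 18) = -1*(-278) = 278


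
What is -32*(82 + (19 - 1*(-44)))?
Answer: -4640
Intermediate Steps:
-32*(82 + (19 - 1*(-44))) = -32*(82 + (19 + 44)) = -32*(82 + 63) = -32*145 = -4640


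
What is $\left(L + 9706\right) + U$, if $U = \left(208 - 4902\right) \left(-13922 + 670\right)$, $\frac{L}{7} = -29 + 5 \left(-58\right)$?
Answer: $62212361$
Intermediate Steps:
$L = -2233$ ($L = 7 \left(-29 + 5 \left(-58\right)\right) = 7 \left(-29 - 290\right) = 7 \left(-319\right) = -2233$)
$U = 62204888$ ($U = \left(-4694\right) \left(-13252\right) = 62204888$)
$\left(L + 9706\right) + U = \left(-2233 + 9706\right) + 62204888 = 7473 + 62204888 = 62212361$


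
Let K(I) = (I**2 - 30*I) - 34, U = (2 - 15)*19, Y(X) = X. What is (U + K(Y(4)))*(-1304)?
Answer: 502040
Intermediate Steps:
U = -247 (U = -13*19 = -247)
K(I) = -34 + I**2 - 30*I
(U + K(Y(4)))*(-1304) = (-247 + (-34 + 4**2 - 30*4))*(-1304) = (-247 + (-34 + 16 - 120))*(-1304) = (-247 - 138)*(-1304) = -385*(-1304) = 502040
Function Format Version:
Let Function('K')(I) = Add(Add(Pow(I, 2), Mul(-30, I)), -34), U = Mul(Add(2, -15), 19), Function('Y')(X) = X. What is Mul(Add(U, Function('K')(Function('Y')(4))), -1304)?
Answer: 502040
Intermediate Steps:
U = -247 (U = Mul(-13, 19) = -247)
Function('K')(I) = Add(-34, Pow(I, 2), Mul(-30, I))
Mul(Add(U, Function('K')(Function('Y')(4))), -1304) = Mul(Add(-247, Add(-34, Pow(4, 2), Mul(-30, 4))), -1304) = Mul(Add(-247, Add(-34, 16, -120)), -1304) = Mul(Add(-247, -138), -1304) = Mul(-385, -1304) = 502040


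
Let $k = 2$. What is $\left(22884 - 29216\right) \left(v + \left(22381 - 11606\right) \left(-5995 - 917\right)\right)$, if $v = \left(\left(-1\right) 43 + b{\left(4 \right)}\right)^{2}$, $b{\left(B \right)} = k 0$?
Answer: $471575389732$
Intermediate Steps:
$b{\left(B \right)} = 0$ ($b{\left(B \right)} = 2 \cdot 0 = 0$)
$v = 1849$ ($v = \left(\left(-1\right) 43 + 0\right)^{2} = \left(-43 + 0\right)^{2} = \left(-43\right)^{2} = 1849$)
$\left(22884 - 29216\right) \left(v + \left(22381 - 11606\right) \left(-5995 - 917\right)\right) = \left(22884 - 29216\right) \left(1849 + \left(22381 - 11606\right) \left(-5995 - 917\right)\right) = - 6332 \left(1849 + 10775 \left(-6912\right)\right) = - 6332 \left(1849 - 74476800\right) = \left(-6332\right) \left(-74474951\right) = 471575389732$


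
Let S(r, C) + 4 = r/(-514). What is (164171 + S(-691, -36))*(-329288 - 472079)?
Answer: -67621374117143/514 ≈ -1.3156e+11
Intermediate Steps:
S(r, C) = -4 - r/514 (S(r, C) = -4 + r/(-514) = -4 + r*(-1/514) = -4 - r/514)
(164171 + S(-691, -36))*(-329288 - 472079) = (164171 + (-4 - 1/514*(-691)))*(-329288 - 472079) = (164171 + (-4 + 691/514))*(-801367) = (164171 - 1365/514)*(-801367) = (84382529/514)*(-801367) = -67621374117143/514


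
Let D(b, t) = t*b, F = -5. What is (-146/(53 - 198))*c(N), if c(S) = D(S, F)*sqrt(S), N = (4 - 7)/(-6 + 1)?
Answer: -438*sqrt(15)/725 ≈ -2.3398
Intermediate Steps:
D(b, t) = b*t
N = 3/5 (N = -3/(-5) = -3*(-1/5) = 3/5 ≈ 0.60000)
c(S) = -5*S**(3/2) (c(S) = (S*(-5))*sqrt(S) = (-5*S)*sqrt(S) = -5*S**(3/2))
(-146/(53 - 198))*c(N) = (-146/(53 - 198))*(-3*sqrt(15)/5) = (-146/(-145))*(-3*sqrt(15)/5) = (-1/145*(-146))*(-3*sqrt(15)/5) = 146*(-3*sqrt(15)/5)/145 = -438*sqrt(15)/725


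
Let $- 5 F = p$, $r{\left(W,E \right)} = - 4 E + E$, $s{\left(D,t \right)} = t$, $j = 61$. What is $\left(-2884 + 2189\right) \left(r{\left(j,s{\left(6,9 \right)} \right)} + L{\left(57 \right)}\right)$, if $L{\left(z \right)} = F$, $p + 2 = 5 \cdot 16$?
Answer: $29607$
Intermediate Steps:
$r{\left(W,E \right)} = - 3 E$
$p = 78$ ($p = -2 + 5 \cdot 16 = -2 + 80 = 78$)
$F = - \frac{78}{5}$ ($F = \left(- \frac{1}{5}\right) 78 = - \frac{78}{5} \approx -15.6$)
$L{\left(z \right)} = - \frac{78}{5}$
$\left(-2884 + 2189\right) \left(r{\left(j,s{\left(6,9 \right)} \right)} + L{\left(57 \right)}\right) = \left(-2884 + 2189\right) \left(\left(-3\right) 9 - \frac{78}{5}\right) = - 695 \left(-27 - \frac{78}{5}\right) = \left(-695\right) \left(- \frac{213}{5}\right) = 29607$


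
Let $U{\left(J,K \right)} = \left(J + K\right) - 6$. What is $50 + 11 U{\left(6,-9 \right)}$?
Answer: $-49$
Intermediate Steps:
$U{\left(J,K \right)} = -6 + J + K$
$50 + 11 U{\left(6,-9 \right)} = 50 + 11 \left(-6 + 6 - 9\right) = 50 + 11 \left(-9\right) = 50 - 99 = -49$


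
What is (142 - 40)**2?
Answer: 10404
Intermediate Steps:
(142 - 40)**2 = 102**2 = 10404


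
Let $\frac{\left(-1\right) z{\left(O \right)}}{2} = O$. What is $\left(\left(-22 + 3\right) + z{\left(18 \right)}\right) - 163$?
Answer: $-218$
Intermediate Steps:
$z{\left(O \right)} = - 2 O$
$\left(\left(-22 + 3\right) + z{\left(18 \right)}\right) - 163 = \left(\left(-22 + 3\right) - 36\right) - 163 = \left(-19 - 36\right) - 163 = -55 - 163 = -218$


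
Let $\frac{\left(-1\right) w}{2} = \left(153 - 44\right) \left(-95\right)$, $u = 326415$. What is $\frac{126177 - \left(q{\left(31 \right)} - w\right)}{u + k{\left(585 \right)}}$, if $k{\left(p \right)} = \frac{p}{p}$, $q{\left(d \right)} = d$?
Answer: $\frac{18357}{40802} \approx 0.4499$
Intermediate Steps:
$w = 20710$ ($w = - 2 \left(153 - 44\right) \left(-95\right) = - 2 \cdot 109 \left(-95\right) = \left(-2\right) \left(-10355\right) = 20710$)
$k{\left(p \right)} = 1$
$\frac{126177 - \left(q{\left(31 \right)} - w\right)}{u + k{\left(585 \right)}} = \frac{126177 - \left(31 - 20710\right)}{326415 + 1} = \frac{126177 - \left(31 - 20710\right)}{326416} = \left(126177 - -20679\right) \frac{1}{326416} = \left(126177 + 20679\right) \frac{1}{326416} = 146856 \cdot \frac{1}{326416} = \frac{18357}{40802}$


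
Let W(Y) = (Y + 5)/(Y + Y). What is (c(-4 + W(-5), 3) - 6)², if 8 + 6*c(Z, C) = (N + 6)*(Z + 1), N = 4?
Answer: 1369/9 ≈ 152.11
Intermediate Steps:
W(Y) = (5 + Y)/(2*Y) (W(Y) = (5 + Y)/((2*Y)) = (5 + Y)*(1/(2*Y)) = (5 + Y)/(2*Y))
c(Z, C) = ⅓ + 5*Z/3 (c(Z, C) = -4/3 + ((4 + 6)*(Z + 1))/6 = -4/3 + (10*(1 + Z))/6 = -4/3 + (10 + 10*Z)/6 = -4/3 + (5/3 + 5*Z/3) = ⅓ + 5*Z/3)
(c(-4 + W(-5), 3) - 6)² = ((⅓ + 5*(-4 + (½)*(5 - 5)/(-5))/3) - 6)² = ((⅓ + 5*(-4 + (½)*(-⅕)*0)/3) - 6)² = ((⅓ + 5*(-4 + 0)/3) - 6)² = ((⅓ + (5/3)*(-4)) - 6)² = ((⅓ - 20/3) - 6)² = (-19/3 - 6)² = (-37/3)² = 1369/9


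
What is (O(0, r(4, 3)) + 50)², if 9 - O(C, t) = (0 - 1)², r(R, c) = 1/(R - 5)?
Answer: 3364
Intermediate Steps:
r(R, c) = 1/(-5 + R)
O(C, t) = 8 (O(C, t) = 9 - (0 - 1)² = 9 - 1*(-1)² = 9 - 1*1 = 9 - 1 = 8)
(O(0, r(4, 3)) + 50)² = (8 + 50)² = 58² = 3364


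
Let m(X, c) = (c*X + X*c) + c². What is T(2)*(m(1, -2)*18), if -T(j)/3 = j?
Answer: 0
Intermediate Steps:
m(X, c) = c² + 2*X*c (m(X, c) = (X*c + X*c) + c² = 2*X*c + c² = c² + 2*X*c)
T(j) = -3*j
T(2)*(m(1, -2)*18) = (-3*2)*(-2*(-2 + 2*1)*18) = -6*(-2*(-2 + 2))*18 = -6*(-2*0)*18 = -0*18 = -6*0 = 0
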